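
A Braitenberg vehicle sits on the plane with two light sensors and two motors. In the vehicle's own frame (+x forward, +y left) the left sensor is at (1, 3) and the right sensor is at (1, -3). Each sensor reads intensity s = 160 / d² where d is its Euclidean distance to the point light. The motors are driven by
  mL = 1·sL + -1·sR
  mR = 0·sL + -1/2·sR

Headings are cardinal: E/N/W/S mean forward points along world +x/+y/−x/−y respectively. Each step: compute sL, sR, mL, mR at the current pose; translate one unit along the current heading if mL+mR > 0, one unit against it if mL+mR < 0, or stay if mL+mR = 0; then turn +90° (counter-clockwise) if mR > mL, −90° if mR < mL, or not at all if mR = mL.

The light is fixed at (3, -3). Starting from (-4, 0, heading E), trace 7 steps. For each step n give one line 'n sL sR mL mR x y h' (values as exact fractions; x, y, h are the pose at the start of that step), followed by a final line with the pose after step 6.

n=0: pose=(-4,0,E); sL=20/9, sR=40/9; mL=-20/9, mR=-20/9; mL+mR=-40/9 → advance -1; mR−mL=0 → turn +0·90°
n=1: pose=(-5,0,E); sL=32/17, sR=160/49; mL=-1152/833, mR=-80/49; mL+mR=-2512/833 → advance -1; mR−mL=-208/833 → turn -1·90°
n=2: pose=(-6,0,S); sL=4, sR=40/37; mL=108/37, mR=-20/37; mL+mR=88/37 → advance +1; mR−mL=-128/37 → turn -1·90°
n=3: pose=(-6,-1,W); sL=160/101, sR=32/25; mL=768/2525, mR=-16/25; mL+mR=-848/2525 → advance -1; mR−mL=-2384/2525 → turn -1·90°
n=4: pose=(-5,-1,N); sL=16/13, sR=80/17; mL=-768/221, mR=-40/17; mL+mR=-1288/221 → advance -1; mR−mL=248/221 → turn +1·90°
n=5: pose=(-5,-2,W); sL=32/17, sR=160/97; mL=384/1649, mR=-80/97; mL+mR=-976/1649 → advance -1; mR−mL=-1744/1649 → turn -1·90°
n=6: pose=(-4,-2,N); sL=20/13, sR=8; mL=-84/13, mR=-4; mL+mR=-136/13 → advance -1; mR−mL=32/13 → turn +1·90°

0 20/9 40/9 -20/9 -20/9 -4 0 E
1 32/17 160/49 -1152/833 -80/49 -5 0 E
2 4 40/37 108/37 -20/37 -6 0 S
3 160/101 32/25 768/2525 -16/25 -6 -1 W
4 16/13 80/17 -768/221 -40/17 -5 -1 N
5 32/17 160/97 384/1649 -80/97 -5 -2 W
6 20/13 8 -84/13 -4 -4 -2 N
final -4 -3 W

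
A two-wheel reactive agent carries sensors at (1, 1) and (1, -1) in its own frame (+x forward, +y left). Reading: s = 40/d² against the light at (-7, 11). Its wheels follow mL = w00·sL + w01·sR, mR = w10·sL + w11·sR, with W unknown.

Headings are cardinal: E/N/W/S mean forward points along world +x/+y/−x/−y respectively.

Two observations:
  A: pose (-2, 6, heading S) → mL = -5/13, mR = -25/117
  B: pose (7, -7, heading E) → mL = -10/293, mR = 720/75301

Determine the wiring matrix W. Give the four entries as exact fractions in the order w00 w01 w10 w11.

obs A: pose=(-2,6,S) → sL=5/9, sR=10/13, mL=-5/13, mR=-25/117
obs B: pose=(7,-7,E) → sL=20/257, sR=20/293, mL=-10/293, mR=720/75301
sensor matrix S = [[5/9, 10/13], [20/257, 20/293]]; det S = -193300/8810217
solve [mL_A; mL_B] = S·[w00; w01] and [mR_A; mR_B] = S·[w10; w11]:
  w00 = 0, w01 = -1/2, w10 = 1, w11 = -1

0 -1/2 1 -1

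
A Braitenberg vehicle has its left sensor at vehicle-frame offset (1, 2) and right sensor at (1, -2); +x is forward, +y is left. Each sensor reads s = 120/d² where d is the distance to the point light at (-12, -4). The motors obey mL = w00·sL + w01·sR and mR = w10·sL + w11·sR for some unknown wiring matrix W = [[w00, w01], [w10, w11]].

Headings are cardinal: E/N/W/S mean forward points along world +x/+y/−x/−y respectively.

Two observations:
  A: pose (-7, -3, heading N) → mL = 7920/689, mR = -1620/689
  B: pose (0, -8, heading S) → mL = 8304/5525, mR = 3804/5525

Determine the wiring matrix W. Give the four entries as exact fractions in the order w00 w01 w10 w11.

1 1 -1/2 1

obs A: pose=(-7,-3,N) → sL=120/13, sR=120/53, mL=7920/689, mR=-1620/689
obs B: pose=(0,-8,S) → sL=120/221, sR=24/25, mL=8304/5525, mR=3804/5525
sensor matrix S = [[120/13, 120/53], [120/221, 24/25]]; det S = 446976/58565
solve [mL_A; mL_B] = S·[w00; w01] and [mR_A; mR_B] = S·[w10; w11]:
  w00 = 1, w01 = 1, w10 = -1/2, w11 = 1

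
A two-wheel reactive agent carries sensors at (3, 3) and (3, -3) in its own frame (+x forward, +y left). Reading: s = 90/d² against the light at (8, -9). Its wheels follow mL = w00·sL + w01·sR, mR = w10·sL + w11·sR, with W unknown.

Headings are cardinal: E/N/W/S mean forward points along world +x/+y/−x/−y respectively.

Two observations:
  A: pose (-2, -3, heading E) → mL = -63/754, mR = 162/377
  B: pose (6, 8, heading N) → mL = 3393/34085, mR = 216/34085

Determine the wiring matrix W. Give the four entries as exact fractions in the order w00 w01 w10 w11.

1 -1/2 -1/2 1/2

obs A: pose=(-2,-3,E) → sL=9/13, sR=45/29, mL=-63/754, mR=162/377
obs B: pose=(6,8,N) → sL=18/85, sR=90/401, mL=3393/34085, mR=216/34085
sensor matrix S = [[9/13, 45/29], [18/85, 90/401]]; det S = -445176/2570009
solve [mL_A; mL_B] = S·[w00; w01] and [mR_A; mR_B] = S·[w10; w11]:
  w00 = 1, w01 = -1/2, w10 = -1/2, w11 = 1/2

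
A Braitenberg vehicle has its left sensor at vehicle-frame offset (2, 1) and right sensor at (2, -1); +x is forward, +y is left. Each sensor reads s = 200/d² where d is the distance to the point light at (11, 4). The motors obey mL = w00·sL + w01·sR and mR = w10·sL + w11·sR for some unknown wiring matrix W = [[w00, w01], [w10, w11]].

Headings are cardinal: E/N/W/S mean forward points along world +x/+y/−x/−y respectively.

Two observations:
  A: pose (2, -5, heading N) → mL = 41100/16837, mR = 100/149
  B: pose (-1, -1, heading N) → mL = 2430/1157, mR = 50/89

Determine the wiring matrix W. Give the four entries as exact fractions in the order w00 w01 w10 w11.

obs A: pose=(2,-5,N) → sL=200/149, sR=200/113, mL=41100/16837, mR=100/149
obs B: pose=(-1,-1,N) → sL=100/89, sR=20/13, mL=2430/1157, mR=50/89
sensor matrix S = [[200/149, 200/113], [100/89, 20/13]]; det S = 1488000/19480409
solve [mL_A; mL_B] = S·[w00; w01] and [mR_A; mR_B] = S·[w10; w11]:
  w00 = 1/2, w01 = 1, w10 = 1/2, w11 = 0

1/2 1 1/2 0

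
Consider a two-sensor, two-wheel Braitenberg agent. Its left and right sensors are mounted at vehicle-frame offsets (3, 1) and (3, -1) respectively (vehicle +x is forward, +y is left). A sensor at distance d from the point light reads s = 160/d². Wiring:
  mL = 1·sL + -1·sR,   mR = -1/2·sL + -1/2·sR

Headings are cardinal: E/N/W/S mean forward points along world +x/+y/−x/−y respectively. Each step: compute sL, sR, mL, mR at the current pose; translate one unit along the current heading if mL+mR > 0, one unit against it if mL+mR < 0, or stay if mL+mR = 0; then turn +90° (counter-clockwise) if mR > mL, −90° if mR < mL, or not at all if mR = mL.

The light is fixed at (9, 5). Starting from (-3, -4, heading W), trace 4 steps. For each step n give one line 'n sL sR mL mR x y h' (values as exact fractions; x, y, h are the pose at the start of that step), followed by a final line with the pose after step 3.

n=0: pose=(-3,-4,W); sL=32/65, sR=160/289; mL=-1152/18785, mR=-9824/18785; mL+mR=-10976/18785 → advance -1; mR−mL=-8672/18785 → turn -1·90°
n=1: pose=(-2,-4,N); sL=8/9, sR=20/17; mL=-44/153, mR=-158/153; mL+mR=-202/153 → advance -1; mR−mL=-38/51 → turn -1·90°
n=2: pose=(-2,-5,E); sL=32/29, sR=32/37; mL=256/1073, mR=-1056/1073; mL+mR=-800/1073 → advance -1; mR−mL=-1312/1073 → turn -1·90°
n=3: pose=(-3,-5,S); sL=16/29, sR=80/169; mL=384/4901, mR=-2512/4901; mL+mR=-2128/4901 → advance -1; mR−mL=-2896/4901 → turn -1·90°

0 32/65 160/289 -1152/18785 -9824/18785 -3 -4 W
1 8/9 20/17 -44/153 -158/153 -2 -4 N
2 32/29 32/37 256/1073 -1056/1073 -2 -5 E
3 16/29 80/169 384/4901 -2512/4901 -3 -5 S
final -3 -4 W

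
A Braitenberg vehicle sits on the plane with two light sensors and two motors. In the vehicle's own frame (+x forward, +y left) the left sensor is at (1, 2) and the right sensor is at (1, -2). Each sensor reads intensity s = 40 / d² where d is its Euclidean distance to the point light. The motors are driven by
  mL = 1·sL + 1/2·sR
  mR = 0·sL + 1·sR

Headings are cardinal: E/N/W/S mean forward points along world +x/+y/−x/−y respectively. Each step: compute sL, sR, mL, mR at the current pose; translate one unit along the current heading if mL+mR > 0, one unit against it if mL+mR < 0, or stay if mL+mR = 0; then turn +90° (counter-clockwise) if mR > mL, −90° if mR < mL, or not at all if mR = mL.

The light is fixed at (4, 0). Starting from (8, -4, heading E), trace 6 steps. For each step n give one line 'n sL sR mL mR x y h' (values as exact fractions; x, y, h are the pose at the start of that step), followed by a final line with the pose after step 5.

n=0: pose=(8,-4,E); sL=40/29, sR=40/61; mL=3020/1769, mR=40/61; mL+mR=4180/1769 → advance +1; mR−mL=-1860/1769 → turn -1·90°
n=1: pose=(9,-4,S); sL=20/37, sR=20/17; mL=710/629, mR=20/17; mL+mR=1450/629 → advance +1; mR−mL=30/629 → turn +1·90°
n=2: pose=(9,-5,E); sL=8/9, sR=8/17; mL=172/153, mR=8/17; mL+mR=244/153 → advance +1; mR−mL=-100/153 → turn -1·90°
n=3: pose=(10,-5,S); sL=2/5, sR=10/13; mL=51/65, mR=10/13; mL+mR=101/65 → advance +1; mR−mL=-1/65 → turn -1·90°
n=4: pose=(10,-6,W); sL=40/89, sR=40/41; mL=3420/3649, mR=40/41; mL+mR=6980/3649 → advance +1; mR−mL=140/3649 → turn +1·90°
n=5: pose=(9,-6,S); sL=20/49, sR=20/29; mL=1070/1421, mR=20/29; mL+mR=2050/1421 → advance +1; mR−mL=-90/1421 → turn -1·90°

0 40/29 40/61 3020/1769 40/61 8 -4 E
1 20/37 20/17 710/629 20/17 9 -4 S
2 8/9 8/17 172/153 8/17 9 -5 E
3 2/5 10/13 51/65 10/13 10 -5 S
4 40/89 40/41 3420/3649 40/41 10 -6 W
5 20/49 20/29 1070/1421 20/29 9 -6 S
final 9 -7 W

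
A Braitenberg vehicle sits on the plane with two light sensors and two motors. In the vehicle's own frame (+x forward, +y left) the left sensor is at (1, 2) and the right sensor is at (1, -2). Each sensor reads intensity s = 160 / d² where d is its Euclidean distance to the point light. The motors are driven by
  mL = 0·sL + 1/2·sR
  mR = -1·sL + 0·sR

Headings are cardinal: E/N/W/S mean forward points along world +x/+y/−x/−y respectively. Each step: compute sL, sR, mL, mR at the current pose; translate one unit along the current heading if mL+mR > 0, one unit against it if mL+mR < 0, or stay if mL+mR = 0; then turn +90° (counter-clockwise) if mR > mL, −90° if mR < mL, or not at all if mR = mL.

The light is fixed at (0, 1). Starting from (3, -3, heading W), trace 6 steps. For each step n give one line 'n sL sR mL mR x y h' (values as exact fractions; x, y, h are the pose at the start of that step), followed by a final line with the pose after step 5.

0 4 20 10 -4 3 -3 W
1 160/9 32/5 16/5 -160/9 2 -3 N
2 80/9 80/29 40/29 -80/9 2 -4 E
3 32/9 160/37 80/37 -32/9 1 -4 S
4 40/9 40 20 -40/9 1 -3 W
5 160/13 160/13 80/13 -160/13 0 -3 N
final 0 -4 E

n=0: pose=(3,-3,W); sL=4, sR=20; mL=10, mR=-4; mL+mR=6 → advance +1; mR−mL=-14 → turn -1·90°
n=1: pose=(2,-3,N); sL=160/9, sR=32/5; mL=16/5, mR=-160/9; mL+mR=-656/45 → advance -1; mR−mL=-944/45 → turn -1·90°
n=2: pose=(2,-4,E); sL=80/9, sR=80/29; mL=40/29, mR=-80/9; mL+mR=-1960/261 → advance -1; mR−mL=-2680/261 → turn -1·90°
n=3: pose=(1,-4,S); sL=32/9, sR=160/37; mL=80/37, mR=-32/9; mL+mR=-464/333 → advance -1; mR−mL=-1904/333 → turn -1·90°
n=4: pose=(1,-3,W); sL=40/9, sR=40; mL=20, mR=-40/9; mL+mR=140/9 → advance +1; mR−mL=-220/9 → turn -1·90°
n=5: pose=(0,-3,N); sL=160/13, sR=160/13; mL=80/13, mR=-160/13; mL+mR=-80/13 → advance -1; mR−mL=-240/13 → turn -1·90°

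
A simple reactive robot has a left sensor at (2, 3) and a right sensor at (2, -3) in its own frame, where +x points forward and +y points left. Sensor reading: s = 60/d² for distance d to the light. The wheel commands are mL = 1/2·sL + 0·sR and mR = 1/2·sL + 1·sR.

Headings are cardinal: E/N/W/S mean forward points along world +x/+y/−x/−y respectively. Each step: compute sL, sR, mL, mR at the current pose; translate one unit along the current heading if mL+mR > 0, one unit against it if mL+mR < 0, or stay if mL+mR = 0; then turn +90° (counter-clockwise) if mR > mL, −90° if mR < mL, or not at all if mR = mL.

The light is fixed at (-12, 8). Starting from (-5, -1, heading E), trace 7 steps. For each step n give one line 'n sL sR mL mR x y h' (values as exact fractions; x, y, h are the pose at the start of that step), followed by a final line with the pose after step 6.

n=0: pose=(-5,-1,E); sL=20/39, sR=4/15; mL=10/39, mR=34/65; mL+mR=152/195 → advance +1; mR−mL=4/15 → turn +1·90°
n=1: pose=(-4,-1,N); sL=30/37, sR=6/17; mL=15/37, mR=477/629; mL+mR=732/629 → advance +1; mR−mL=6/17 → turn +1·90°
n=2: pose=(-4,0,W); sL=60/157, sR=60/61; mL=30/157, mR=11250/9577; mL+mR=13080/9577 → advance +1; mR−mL=60/61 → turn +1·90°
n=3: pose=(-5,0,S); sL=3/10, sR=15/29; mL=3/20, mR=387/580; mL+mR=237/290 → advance +1; mR−mL=15/29 → turn +1·90°
n=4: pose=(-5,-1,E); sL=20/39, sR=4/15; mL=10/39, mR=34/65; mL+mR=152/195 → advance +1; mR−mL=4/15 → turn +1·90°
n=5: pose=(-4,-1,N); sL=30/37, sR=6/17; mL=15/37, mR=477/629; mL+mR=732/629 → advance +1; mR−mL=6/17 → turn +1·90°
n=6: pose=(-4,0,W); sL=60/157, sR=60/61; mL=30/157, mR=11250/9577; mL+mR=13080/9577 → advance +1; mR−mL=60/61 → turn +1·90°

0 20/39 4/15 10/39 34/65 -5 -1 E
1 30/37 6/17 15/37 477/629 -4 -1 N
2 60/157 60/61 30/157 11250/9577 -4 0 W
3 3/10 15/29 3/20 387/580 -5 0 S
4 20/39 4/15 10/39 34/65 -5 -1 E
5 30/37 6/17 15/37 477/629 -4 -1 N
6 60/157 60/61 30/157 11250/9577 -4 0 W
final -5 0 S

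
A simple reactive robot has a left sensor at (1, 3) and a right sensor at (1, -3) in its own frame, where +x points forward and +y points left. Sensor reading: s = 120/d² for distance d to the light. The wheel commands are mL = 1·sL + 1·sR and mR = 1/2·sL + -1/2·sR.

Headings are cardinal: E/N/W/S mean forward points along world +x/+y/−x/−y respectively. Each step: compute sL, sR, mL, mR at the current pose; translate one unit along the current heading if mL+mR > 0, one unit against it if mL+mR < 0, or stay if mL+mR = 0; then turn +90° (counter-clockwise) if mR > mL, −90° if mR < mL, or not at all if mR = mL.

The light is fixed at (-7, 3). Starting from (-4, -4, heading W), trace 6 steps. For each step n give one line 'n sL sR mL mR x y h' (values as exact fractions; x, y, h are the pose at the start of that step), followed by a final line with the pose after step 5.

n=0: pose=(-4,-4,W); sL=15/13, sR=6; mL=93/13, mR=-63/26; mL+mR=123/26 → advance +1; mR−mL=-249/26 → turn -1·90°
n=1: pose=(-5,-4,N); sL=120/37, sR=120/61; mL=11760/2257, mR=1440/2257; mL+mR=13200/2257 → advance +1; mR−mL=-10320/2257 → turn -1·90°
n=2: pose=(-5,-3,E); sL=20/3, sR=4/3; mL=8, mR=8/3; mL+mR=32/3 → advance +1; mR−mL=-16/3 → turn -1·90°
n=3: pose=(-4,-3,S); sL=24/17, sR=120/49; mL=3216/833, mR=-432/833; mL+mR=2784/833 → advance +1; mR−mL=-3648/833 → turn -1·90°
n=4: pose=(-4,-4,W); sL=15/13, sR=6; mL=93/13, mR=-63/26; mL+mR=123/26 → advance +1; mR−mL=-249/26 → turn -1·90°
n=5: pose=(-5,-4,N); sL=120/37, sR=120/61; mL=11760/2257, mR=1440/2257; mL+mR=13200/2257 → advance +1; mR−mL=-10320/2257 → turn -1·90°

0 15/13 6 93/13 -63/26 -4 -4 W
1 120/37 120/61 11760/2257 1440/2257 -5 -4 N
2 20/3 4/3 8 8/3 -5 -3 E
3 24/17 120/49 3216/833 -432/833 -4 -3 S
4 15/13 6 93/13 -63/26 -4 -4 W
5 120/37 120/61 11760/2257 1440/2257 -5 -4 N
final -5 -3 E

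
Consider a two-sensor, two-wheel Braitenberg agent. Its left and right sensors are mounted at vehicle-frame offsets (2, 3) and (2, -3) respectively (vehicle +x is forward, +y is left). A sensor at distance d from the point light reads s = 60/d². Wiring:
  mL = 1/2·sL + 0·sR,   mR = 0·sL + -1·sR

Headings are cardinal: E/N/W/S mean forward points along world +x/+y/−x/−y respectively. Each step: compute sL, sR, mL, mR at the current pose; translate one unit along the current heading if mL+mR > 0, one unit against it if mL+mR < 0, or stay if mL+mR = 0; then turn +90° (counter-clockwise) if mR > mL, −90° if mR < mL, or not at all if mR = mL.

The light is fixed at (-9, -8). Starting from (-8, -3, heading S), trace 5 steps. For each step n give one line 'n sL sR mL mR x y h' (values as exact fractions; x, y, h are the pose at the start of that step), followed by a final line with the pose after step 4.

n=0: pose=(-8,-3,S); sL=12/5, sR=60/13; mL=6/5, mR=-60/13; mL+mR=-222/65 → advance -1; mR−mL=-378/65 → turn -1·90°
n=1: pose=(-8,-2,W); sL=6, sR=30/41; mL=3, mR=-30/41; mL+mR=93/41 → advance +1; mR−mL=-153/41 → turn -1·90°
n=2: pose=(-9,-2,N); sL=60/73, sR=60/73; mL=30/73, mR=-60/73; mL+mR=-30/73 → advance -1; mR−mL=-90/73 → turn -1·90°
n=3: pose=(-9,-3,E); sL=15/17, sR=15/2; mL=15/34, mR=-15/2; mL+mR=-120/17 → advance -1; mR−mL=-135/17 → turn -1·90°
n=4: pose=(-10,-3,S); sL=60/13, sR=12/5; mL=30/13, mR=-12/5; mL+mR=-6/65 → advance -1; mR−mL=-306/65 → turn -1·90°

0 12/5 60/13 6/5 -60/13 -8 -3 S
1 6 30/41 3 -30/41 -8 -2 W
2 60/73 60/73 30/73 -60/73 -9 -2 N
3 15/17 15/2 15/34 -15/2 -9 -3 E
4 60/13 12/5 30/13 -12/5 -10 -3 S
final -10 -2 W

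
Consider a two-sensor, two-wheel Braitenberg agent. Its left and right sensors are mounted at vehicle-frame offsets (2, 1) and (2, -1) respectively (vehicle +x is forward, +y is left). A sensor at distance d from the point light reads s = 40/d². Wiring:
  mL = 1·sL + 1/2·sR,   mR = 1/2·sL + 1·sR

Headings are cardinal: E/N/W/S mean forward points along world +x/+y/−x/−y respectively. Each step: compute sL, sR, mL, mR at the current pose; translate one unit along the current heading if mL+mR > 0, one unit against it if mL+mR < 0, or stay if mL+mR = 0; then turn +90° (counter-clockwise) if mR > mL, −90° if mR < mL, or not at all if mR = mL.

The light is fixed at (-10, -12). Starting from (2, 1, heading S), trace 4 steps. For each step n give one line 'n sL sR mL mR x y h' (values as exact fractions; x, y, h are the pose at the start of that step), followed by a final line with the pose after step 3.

n=0: pose=(2,1,S); sL=4/29, sR=20/121; mL=774/3509, mR=822/3509; mL+mR=1596/3509 → advance +1; mR−mL=48/3509 → turn +1·90°
n=1: pose=(2,0,E); sL=8/73, sR=40/317; mL=3996/23141, mR=4188/23141; mL+mR=8184/23141 → advance +1; mR−mL=192/23141 → turn +1·90°
n=2: pose=(3,0,N); sL=2/17, sR=5/49; mL=281/1666, mR=134/833; mL+mR=549/1666 → advance +1; mR−mL=-13/1666 → turn -1·90°
n=3: pose=(3,1,E); sL=40/421, sR=40/369; mL=23180/155349, mR=24220/155349; mL+mR=15800/51783 → advance +1; mR−mL=1040/155349 → turn +1·90°

0 4/29 20/121 774/3509 822/3509 2 1 S
1 8/73 40/317 3996/23141 4188/23141 2 0 E
2 2/17 5/49 281/1666 134/833 3 0 N
3 40/421 40/369 23180/155349 24220/155349 3 1 E
final 4 1 N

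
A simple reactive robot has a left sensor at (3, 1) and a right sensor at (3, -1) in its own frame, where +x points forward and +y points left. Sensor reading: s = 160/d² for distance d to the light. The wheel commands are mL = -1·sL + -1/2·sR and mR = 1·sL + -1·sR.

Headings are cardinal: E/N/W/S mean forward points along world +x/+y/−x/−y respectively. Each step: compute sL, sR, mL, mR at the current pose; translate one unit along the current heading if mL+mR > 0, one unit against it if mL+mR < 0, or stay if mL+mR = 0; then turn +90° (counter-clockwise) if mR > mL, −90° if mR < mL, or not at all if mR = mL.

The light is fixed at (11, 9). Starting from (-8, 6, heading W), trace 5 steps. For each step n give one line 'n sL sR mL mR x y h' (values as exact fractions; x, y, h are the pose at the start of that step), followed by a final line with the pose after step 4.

0 8/25 20/61 -738/1525 -12/1525 -8 6 W
1 32/65 160/397 -17904/25805 2304/25805 -7 6 S
2 80/113 80/117 -13880/13221 320/13221 -7 7 E
3 160/401 32/65 -16816/26065 -2432/26065 -8 7 N
4 8/25 20/61 -738/1525 -12/1525 -8 6 W
final -7 6 S

n=0: pose=(-8,6,W); sL=8/25, sR=20/61; mL=-738/1525, mR=-12/1525; mL+mR=-30/61 → advance -1; mR−mL=726/1525 → turn +1·90°
n=1: pose=(-7,6,S); sL=32/65, sR=160/397; mL=-17904/25805, mR=2304/25805; mL+mR=-240/397 → advance -1; mR−mL=20208/25805 → turn +1·90°
n=2: pose=(-7,7,E); sL=80/113, sR=80/117; mL=-13880/13221, mR=320/13221; mL+mR=-40/39 → advance -1; mR−mL=14200/13221 → turn +1·90°
n=3: pose=(-8,7,N); sL=160/401, sR=32/65; mL=-16816/26065, mR=-2432/26065; mL+mR=-48/65 → advance -1; mR−mL=14384/26065 → turn +1·90°
n=4: pose=(-8,6,W); sL=8/25, sR=20/61; mL=-738/1525, mR=-12/1525; mL+mR=-30/61 → advance -1; mR−mL=726/1525 → turn +1·90°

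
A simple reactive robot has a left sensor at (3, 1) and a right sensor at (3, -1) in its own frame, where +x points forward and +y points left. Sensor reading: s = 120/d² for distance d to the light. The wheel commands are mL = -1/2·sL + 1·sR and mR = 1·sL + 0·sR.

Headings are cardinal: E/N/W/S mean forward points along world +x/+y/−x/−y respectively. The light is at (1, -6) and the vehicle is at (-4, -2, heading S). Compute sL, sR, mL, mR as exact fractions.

120/17 120/37 -180/629 120/17

left sensor world pos  = (-3, -5); dL² = 17
right sensor world pos = (-5, -5); dR² = 37
sL = 120/17 = 120/17
sR = 120/37 = 120/37
mL = -1/2·sL + 1·sR = -180/629
mR = 1·sL + 0·sR = 120/17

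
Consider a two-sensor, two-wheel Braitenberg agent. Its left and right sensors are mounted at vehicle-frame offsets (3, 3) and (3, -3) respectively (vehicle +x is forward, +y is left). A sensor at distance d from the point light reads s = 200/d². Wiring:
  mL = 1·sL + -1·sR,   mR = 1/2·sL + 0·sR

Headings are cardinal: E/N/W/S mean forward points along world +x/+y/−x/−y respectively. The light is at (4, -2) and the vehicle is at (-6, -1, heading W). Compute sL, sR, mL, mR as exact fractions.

200/173 40/37 480/6401 100/173

left sensor world pos  = (-9, -4); dL² = 173
right sensor world pos = (-9, 2); dR² = 185
sL = 200/173 = 200/173
sR = 200/185 = 40/37
mL = 1·sL + -1·sR = 480/6401
mR = 1/2·sL + 0·sR = 100/173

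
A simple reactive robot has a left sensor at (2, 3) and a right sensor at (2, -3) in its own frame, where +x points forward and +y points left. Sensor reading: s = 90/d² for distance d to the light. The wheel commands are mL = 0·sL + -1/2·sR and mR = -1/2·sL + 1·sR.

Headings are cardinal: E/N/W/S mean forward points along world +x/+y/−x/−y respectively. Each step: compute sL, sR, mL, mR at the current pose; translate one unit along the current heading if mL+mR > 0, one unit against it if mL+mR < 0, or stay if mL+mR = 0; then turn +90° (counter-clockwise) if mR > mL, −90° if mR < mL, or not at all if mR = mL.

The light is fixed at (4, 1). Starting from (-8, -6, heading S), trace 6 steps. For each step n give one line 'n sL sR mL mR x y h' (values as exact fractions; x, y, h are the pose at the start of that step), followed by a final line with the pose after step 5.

0 5/9 5/17 -5/34 5/306 -8 -6 S
1 90/109 90/181 -45/181 1665/19729 -8 -5 E
2 45/136 45/58 -45/116 4815/7888 -9 -5 N
3 90/289 90/229 -45/229 15705/66181 -9 -4 W
4 9/17 45/169 -45/338 9/5746 -10 -4 S
5 18/29 90/193 -45/193 873/5597 -10 -3 E
final -11 -3 N

n=0: pose=(-8,-6,S); sL=5/9, sR=5/17; mL=-5/34, mR=5/306; mL+mR=-20/153 → advance -1; mR−mL=25/153 → turn +1·90°
n=1: pose=(-8,-5,E); sL=90/109, sR=90/181; mL=-45/181, mR=1665/19729; mL+mR=-3240/19729 → advance -1; mR−mL=6570/19729 → turn +1·90°
n=2: pose=(-9,-5,N); sL=45/136, sR=45/58; mL=-45/116, mR=4815/7888; mL+mR=1755/7888 → advance +1; mR−mL=7875/7888 → turn +1·90°
n=3: pose=(-9,-4,W); sL=90/289, sR=90/229; mL=-45/229, mR=15705/66181; mL+mR=2700/66181 → advance +1; mR−mL=28710/66181 → turn +1·90°
n=4: pose=(-10,-4,S); sL=9/17, sR=45/169; mL=-45/338, mR=9/5746; mL+mR=-378/2873 → advance -1; mR−mL=387/2873 → turn +1·90°
n=5: pose=(-10,-3,E); sL=18/29, sR=90/193; mL=-45/193, mR=873/5597; mL+mR=-432/5597 → advance -1; mR−mL=2178/5597 → turn +1·90°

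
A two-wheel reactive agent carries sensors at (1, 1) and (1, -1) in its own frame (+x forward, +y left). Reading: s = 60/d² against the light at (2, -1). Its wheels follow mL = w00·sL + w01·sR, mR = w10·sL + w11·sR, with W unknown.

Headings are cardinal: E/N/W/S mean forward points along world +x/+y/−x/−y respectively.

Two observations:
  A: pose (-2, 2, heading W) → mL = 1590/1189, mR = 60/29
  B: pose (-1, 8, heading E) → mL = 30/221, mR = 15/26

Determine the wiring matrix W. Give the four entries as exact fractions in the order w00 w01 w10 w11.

1 -1/2 1 0

obs A: pose=(-2,2,W) → sL=60/29, sR=60/41, mL=1590/1189, mR=60/29
obs B: pose=(-1,8,E) → sL=15/26, sR=15/17, mL=30/221, mR=15/26
sensor matrix S = [[60/29, 60/41], [15/26, 15/17]]; det S = 257850/262769
solve [mL_A; mL_B] = S·[w00; w01] and [mR_A; mR_B] = S·[w10; w11]:
  w00 = 1, w01 = -1/2, w10 = 1, w11 = 0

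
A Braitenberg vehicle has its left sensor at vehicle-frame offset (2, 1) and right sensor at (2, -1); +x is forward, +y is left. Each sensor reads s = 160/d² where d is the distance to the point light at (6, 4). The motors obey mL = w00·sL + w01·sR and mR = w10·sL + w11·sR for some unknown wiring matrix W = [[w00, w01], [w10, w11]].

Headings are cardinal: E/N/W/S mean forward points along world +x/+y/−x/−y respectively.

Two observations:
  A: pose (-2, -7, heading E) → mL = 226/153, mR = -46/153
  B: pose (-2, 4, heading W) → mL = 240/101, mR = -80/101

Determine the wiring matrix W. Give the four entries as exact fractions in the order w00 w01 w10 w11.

1/2 1 1/2 -1

obs A: pose=(-2,-7,E) → sL=20/17, sR=8/9, mL=226/153, mR=-46/153
obs B: pose=(-2,4,W) → sL=160/101, sR=160/101, mL=240/101, mR=-80/101
sensor matrix S = [[20/17, 8/9], [160/101, 160/101]]; det S = 7040/15453
solve [mL_A; mL_B] = S·[w00; w01] and [mR_A; mR_B] = S·[w10; w11]:
  w00 = 1/2, w01 = 1, w10 = 1/2, w11 = -1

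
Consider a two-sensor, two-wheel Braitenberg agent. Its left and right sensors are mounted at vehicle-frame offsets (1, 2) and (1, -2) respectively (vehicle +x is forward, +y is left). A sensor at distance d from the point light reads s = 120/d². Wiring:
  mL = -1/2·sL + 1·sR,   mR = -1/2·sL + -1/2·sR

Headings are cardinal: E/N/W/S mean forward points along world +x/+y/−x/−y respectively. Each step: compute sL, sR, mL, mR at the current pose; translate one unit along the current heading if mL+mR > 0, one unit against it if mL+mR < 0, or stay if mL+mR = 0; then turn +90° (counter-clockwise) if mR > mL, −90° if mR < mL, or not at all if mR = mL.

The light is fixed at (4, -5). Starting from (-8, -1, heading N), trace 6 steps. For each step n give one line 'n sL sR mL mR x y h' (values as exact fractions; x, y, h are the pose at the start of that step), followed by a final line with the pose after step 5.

0 120/221 24/25 3804/5525 -4152/5525 -8 -1 N
1 60/73 60/61 2550/4453 -4020/4453 -8 -2 E
2 24/25 120/229 252/5725 -4248/5725 -9 -2 S
3 3/5 15/29 63/290 -81/145 -9 -1 W
4 120/221 24/25 3804/5525 -4152/5525 -8 -1 N
5 60/73 60/61 2550/4453 -4020/4453 -8 -2 E
final -9 -2 S

n=0: pose=(-8,-1,N); sL=120/221, sR=24/25; mL=3804/5525, mR=-4152/5525; mL+mR=-348/5525 → advance -1; mR−mL=-36/25 → turn -1·90°
n=1: pose=(-8,-2,E); sL=60/73, sR=60/61; mL=2550/4453, mR=-4020/4453; mL+mR=-1470/4453 → advance -1; mR−mL=-90/61 → turn -1·90°
n=2: pose=(-9,-2,S); sL=24/25, sR=120/229; mL=252/5725, mR=-4248/5725; mL+mR=-3996/5725 → advance -1; mR−mL=-180/229 → turn -1·90°
n=3: pose=(-9,-1,W); sL=3/5, sR=15/29; mL=63/290, mR=-81/145; mL+mR=-99/290 → advance -1; mR−mL=-45/58 → turn -1·90°
n=4: pose=(-8,-1,N); sL=120/221, sR=24/25; mL=3804/5525, mR=-4152/5525; mL+mR=-348/5525 → advance -1; mR−mL=-36/25 → turn -1·90°
n=5: pose=(-8,-2,E); sL=60/73, sR=60/61; mL=2550/4453, mR=-4020/4453; mL+mR=-1470/4453 → advance -1; mR−mL=-90/61 → turn -1·90°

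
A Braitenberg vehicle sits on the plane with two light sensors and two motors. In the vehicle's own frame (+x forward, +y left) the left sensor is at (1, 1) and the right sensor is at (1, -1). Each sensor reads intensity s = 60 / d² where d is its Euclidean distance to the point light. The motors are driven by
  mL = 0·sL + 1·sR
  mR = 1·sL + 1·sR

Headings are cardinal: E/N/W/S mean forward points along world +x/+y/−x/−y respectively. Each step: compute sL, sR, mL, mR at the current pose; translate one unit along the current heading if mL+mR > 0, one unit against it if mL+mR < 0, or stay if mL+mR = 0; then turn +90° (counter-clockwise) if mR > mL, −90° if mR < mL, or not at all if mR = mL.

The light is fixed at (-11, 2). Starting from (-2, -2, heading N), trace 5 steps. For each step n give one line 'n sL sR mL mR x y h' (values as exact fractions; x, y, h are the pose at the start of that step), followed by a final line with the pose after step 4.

0 60/73 60/109 60/109 10920/7957 -2 -2 N
1 3/4 15/17 15/17 111/68 -2 -1 W
2 60/97 12/13 12/13 1944/1261 -3 -1 S
3 2/3 30/53 30/53 196/159 -3 -2 E
4 60/73 60/109 60/109 10920/7957 -2 -2 N
final -2 -1 W

n=0: pose=(-2,-2,N); sL=60/73, sR=60/109; mL=60/109, mR=10920/7957; mL+mR=15300/7957 → advance +1; mR−mL=60/73 → turn +1·90°
n=1: pose=(-2,-1,W); sL=3/4, sR=15/17; mL=15/17, mR=111/68; mL+mR=171/68 → advance +1; mR−mL=3/4 → turn +1·90°
n=2: pose=(-3,-1,S); sL=60/97, sR=12/13; mL=12/13, mR=1944/1261; mL+mR=3108/1261 → advance +1; mR−mL=60/97 → turn +1·90°
n=3: pose=(-3,-2,E); sL=2/3, sR=30/53; mL=30/53, mR=196/159; mL+mR=286/159 → advance +1; mR−mL=2/3 → turn +1·90°
n=4: pose=(-2,-2,N); sL=60/73, sR=60/109; mL=60/109, mR=10920/7957; mL+mR=15300/7957 → advance +1; mR−mL=60/73 → turn +1·90°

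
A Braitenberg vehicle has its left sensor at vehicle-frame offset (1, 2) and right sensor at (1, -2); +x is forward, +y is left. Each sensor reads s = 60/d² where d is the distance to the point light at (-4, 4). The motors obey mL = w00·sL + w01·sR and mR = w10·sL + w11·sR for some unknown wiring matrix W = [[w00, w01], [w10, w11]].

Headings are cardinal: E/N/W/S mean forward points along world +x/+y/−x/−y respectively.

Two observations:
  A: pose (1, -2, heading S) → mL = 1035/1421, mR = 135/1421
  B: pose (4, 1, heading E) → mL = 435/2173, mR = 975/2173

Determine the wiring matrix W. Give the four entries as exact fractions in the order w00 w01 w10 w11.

-1/2 1 1 -1/2

obs A: pose=(1,-2,S) → sL=30/49, sR=30/29, mL=1035/1421, mR=135/1421
obs B: pose=(4,1,E) → sL=30/41, sR=30/53, mL=435/2173, mR=975/2173
sensor matrix S = [[30/49, 30/29], [30/41, 30/53]]; det S = -1267200/3087833
solve [mL_A; mL_B] = S·[w00; w01] and [mR_A; mR_B] = S·[w10; w11]:
  w00 = -1/2, w01 = 1, w10 = 1, w11 = -1/2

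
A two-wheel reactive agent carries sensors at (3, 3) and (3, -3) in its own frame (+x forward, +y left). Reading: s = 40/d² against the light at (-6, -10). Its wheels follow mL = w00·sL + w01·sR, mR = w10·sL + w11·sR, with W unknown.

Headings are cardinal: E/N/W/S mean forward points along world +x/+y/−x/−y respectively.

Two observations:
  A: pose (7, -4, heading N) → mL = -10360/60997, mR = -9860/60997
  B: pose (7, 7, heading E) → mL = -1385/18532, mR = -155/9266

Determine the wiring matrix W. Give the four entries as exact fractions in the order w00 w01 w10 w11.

-1/2 -1/2 -1 1/2

obs A: pose=(7,-4,N) → sL=40/181, sR=40/337, mL=-10360/60997, mR=-9860/60997
obs B: pose=(7,7,E) → sL=5/82, sR=10/113, mL=-1385/18532, mR=-155/9266
sensor matrix S = [[40/181, 40/337], [5/82, 10/113]]; det S = 3481500/282599101
solve [mL_A; mL_B] = S·[w00; w01] and [mR_A; mR_B] = S·[w10; w11]:
  w00 = -1/2, w01 = -1/2, w10 = -1, w11 = 1/2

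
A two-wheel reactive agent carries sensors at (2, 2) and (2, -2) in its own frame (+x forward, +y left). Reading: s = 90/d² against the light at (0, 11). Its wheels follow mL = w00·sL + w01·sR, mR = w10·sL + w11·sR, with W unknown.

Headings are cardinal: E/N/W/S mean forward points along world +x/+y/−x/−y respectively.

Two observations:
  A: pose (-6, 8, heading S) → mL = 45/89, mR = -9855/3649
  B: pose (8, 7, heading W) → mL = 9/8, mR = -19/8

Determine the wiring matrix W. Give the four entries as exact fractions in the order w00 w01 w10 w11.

0 1/2 -1 -1/2

obs A: pose=(-6,8,S) → sL=90/41, sR=90/89, mL=45/89, mR=-9855/3649
obs B: pose=(8,7,W) → sL=5/4, sR=9/4, mL=9/8, mR=-19/8
sensor matrix S = [[90/41, 90/89], [5/4, 9/4]]; det S = 13410/3649
solve [mL_A; mL_B] = S·[w00; w01] and [mR_A; mR_B] = S·[w10; w11]:
  w00 = 0, w01 = 1/2, w10 = -1, w11 = -1/2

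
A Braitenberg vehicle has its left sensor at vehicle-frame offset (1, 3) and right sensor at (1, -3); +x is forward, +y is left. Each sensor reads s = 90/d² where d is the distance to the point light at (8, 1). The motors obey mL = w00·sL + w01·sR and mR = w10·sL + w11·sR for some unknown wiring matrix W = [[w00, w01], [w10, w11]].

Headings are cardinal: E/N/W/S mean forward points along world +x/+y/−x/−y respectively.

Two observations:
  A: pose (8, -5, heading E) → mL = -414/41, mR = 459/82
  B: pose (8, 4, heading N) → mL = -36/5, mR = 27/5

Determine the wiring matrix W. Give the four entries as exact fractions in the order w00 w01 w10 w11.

-1 -1 1/2 1

obs A: pose=(8,-5,E) → sL=9, sR=45/41, mL=-414/41, mR=459/82
obs B: pose=(8,4,N) → sL=18/5, sR=18/5, mL=-36/5, mR=27/5
sensor matrix S = [[9, 45/41], [18/5, 18/5]]; det S = 5832/205
solve [mL_A; mL_B] = S·[w00; w01] and [mR_A; mR_B] = S·[w10; w11]:
  w00 = -1, w01 = -1, w10 = 1/2, w11 = 1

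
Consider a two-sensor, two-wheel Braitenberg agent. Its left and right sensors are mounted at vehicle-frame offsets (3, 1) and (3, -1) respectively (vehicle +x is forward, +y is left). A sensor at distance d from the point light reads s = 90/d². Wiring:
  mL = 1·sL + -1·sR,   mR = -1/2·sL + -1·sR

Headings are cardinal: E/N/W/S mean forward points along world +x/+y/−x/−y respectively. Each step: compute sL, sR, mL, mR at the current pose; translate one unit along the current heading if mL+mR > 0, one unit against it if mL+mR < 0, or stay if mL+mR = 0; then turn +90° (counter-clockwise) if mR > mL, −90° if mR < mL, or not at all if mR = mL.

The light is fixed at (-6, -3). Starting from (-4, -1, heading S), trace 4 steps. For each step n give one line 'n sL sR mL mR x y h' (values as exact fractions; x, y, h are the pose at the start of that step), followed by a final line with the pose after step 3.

n=0: pose=(-4,-1,S); sL=9, sR=45; mL=-36, mR=-99/2; mL+mR=-171/2 → advance -1; mR−mL=-27/2 → turn -1·90°
n=1: pose=(-4,0,W); sL=18, sR=90/17; mL=216/17, mR=-243/17; mL+mR=-27/17 → advance -1; mR−mL=-27 → turn -1·90°
n=2: pose=(-3,0,N); sL=9/4, sR=45/26; mL=27/52, mR=-297/104; mL+mR=-243/104 → advance -1; mR−mL=-27/8 → turn -1·90°
n=3: pose=(-3,-1,E); sL=2, sR=90/37; mL=-16/37, mR=-127/37; mL+mR=-143/37 → advance -1; mR−mL=-3 → turn -1·90°

0 9 45 -36 -99/2 -4 -1 S
1 18 90/17 216/17 -243/17 -4 0 W
2 9/4 45/26 27/52 -297/104 -3 0 N
3 2 90/37 -16/37 -127/37 -3 -1 E
final -4 -1 S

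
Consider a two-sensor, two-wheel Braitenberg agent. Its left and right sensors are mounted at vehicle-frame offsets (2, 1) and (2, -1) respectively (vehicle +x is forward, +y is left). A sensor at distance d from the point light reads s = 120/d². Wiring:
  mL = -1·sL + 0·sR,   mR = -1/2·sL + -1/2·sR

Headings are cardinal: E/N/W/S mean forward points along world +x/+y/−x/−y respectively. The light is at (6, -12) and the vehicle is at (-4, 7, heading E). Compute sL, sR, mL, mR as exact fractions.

15/58 30/97 -15/58 -3195/11252

left sensor world pos  = (-2, 8); dL² = 464
right sensor world pos = (-2, 6); dR² = 388
sL = 120/464 = 15/58
sR = 120/388 = 30/97
mL = -1·sL + 0·sR = -15/58
mR = -1/2·sL + -1/2·sR = -3195/11252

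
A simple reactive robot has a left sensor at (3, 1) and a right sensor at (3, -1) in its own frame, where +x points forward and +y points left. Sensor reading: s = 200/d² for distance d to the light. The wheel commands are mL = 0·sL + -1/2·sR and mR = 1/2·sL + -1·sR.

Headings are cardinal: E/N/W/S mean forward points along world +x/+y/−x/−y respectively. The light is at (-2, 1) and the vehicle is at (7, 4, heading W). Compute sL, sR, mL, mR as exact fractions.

5 50/13 -25/13 -35/26

left sensor world pos  = (4, 3); dL² = 40
right sensor world pos = (4, 5); dR² = 52
sL = 200/40 = 5
sR = 200/52 = 50/13
mL = 0·sL + -1/2·sR = -25/13
mR = 1/2·sL + -1·sR = -35/26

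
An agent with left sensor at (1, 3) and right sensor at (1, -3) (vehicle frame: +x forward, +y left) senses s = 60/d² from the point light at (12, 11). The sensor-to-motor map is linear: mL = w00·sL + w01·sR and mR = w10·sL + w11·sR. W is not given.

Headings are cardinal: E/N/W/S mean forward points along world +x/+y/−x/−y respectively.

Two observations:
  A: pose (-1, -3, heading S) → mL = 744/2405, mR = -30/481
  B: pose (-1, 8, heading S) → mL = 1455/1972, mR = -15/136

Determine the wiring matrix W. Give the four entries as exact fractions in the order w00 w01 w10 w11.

1 1 0 -1/2

obs A: pose=(-1,-3,S) → sL=12/65, sR=60/481, mL=744/2405, mR=-30/481
obs B: pose=(-1,8,S) → sL=15/29, sR=15/68, mL=1455/1972, mR=-15/136
sensor matrix S = [[12/65, 60/481], [15/29, 15/68]]; det S = -5643/237133
solve [mL_A; mL_B] = S·[w00; w01] and [mR_A; mR_B] = S·[w10; w11]:
  w00 = 1, w01 = 1, w10 = 0, w11 = -1/2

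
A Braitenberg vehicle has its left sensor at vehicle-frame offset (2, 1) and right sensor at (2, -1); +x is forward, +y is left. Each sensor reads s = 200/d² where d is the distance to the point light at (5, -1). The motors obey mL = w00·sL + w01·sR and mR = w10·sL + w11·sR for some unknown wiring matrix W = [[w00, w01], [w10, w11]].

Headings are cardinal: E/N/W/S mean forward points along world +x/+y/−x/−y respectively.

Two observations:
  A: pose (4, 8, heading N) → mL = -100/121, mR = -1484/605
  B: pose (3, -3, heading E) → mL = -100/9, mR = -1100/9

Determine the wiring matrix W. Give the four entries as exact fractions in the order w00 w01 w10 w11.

obs A: pose=(4,8,N) → sL=8/5, sR=200/121, mL=-100/121, mR=-1484/605
obs B: pose=(3,-3,E) → sL=200, sR=200/9, mL=-100/9, mR=-1100/9
sensor matrix S = [[8/5, 200/121], [200, 200/9]]; det S = -321280/1089
solve [mL_A; mL_B] = S·[w00; w01] and [mR_A; mR_B] = S·[w10; w11]:
  w00 = 0, w01 = -1/2, w10 = -1/2, w11 = -1

0 -1/2 -1/2 -1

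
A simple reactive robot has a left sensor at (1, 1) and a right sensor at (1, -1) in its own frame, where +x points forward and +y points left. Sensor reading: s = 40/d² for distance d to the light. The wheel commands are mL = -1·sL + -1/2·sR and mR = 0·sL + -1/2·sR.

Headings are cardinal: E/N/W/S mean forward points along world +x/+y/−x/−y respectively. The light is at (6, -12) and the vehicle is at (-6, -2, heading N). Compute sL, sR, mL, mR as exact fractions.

left sensor world pos  = (-7, -1); dL² = 290
right sensor world pos = (-5, -1); dR² = 242
sL = 40/290 = 4/29
sR = 40/242 = 20/121
mL = -1·sL + -1/2·sR = -774/3509
mR = 0·sL + -1/2·sR = -10/121

4/29 20/121 -774/3509 -10/121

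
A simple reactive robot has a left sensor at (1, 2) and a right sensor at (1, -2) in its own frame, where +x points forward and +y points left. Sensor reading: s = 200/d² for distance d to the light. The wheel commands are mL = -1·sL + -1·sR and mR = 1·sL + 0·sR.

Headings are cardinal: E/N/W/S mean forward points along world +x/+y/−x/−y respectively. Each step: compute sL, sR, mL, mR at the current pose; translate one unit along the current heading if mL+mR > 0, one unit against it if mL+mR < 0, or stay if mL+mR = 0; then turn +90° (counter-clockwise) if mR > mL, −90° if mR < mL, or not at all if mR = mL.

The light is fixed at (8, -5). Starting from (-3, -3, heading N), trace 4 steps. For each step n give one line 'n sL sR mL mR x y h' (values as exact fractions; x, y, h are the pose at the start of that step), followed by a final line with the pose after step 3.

0 100/89 20/9 -2680/801 100/89 -3 -3 N
1 40/29 200/153 -11920/4437 40/29 -3 -4 W
2 25/8 25/18 -325/72 25/8 -2 -4 S
3 200/97 200/81 -35600/7857 200/97 -2 -3 E
final -3 -3 N

n=0: pose=(-3,-3,N); sL=100/89, sR=20/9; mL=-2680/801, mR=100/89; mL+mR=-20/9 → advance -1; mR−mL=3580/801 → turn +1·90°
n=1: pose=(-3,-4,W); sL=40/29, sR=200/153; mL=-11920/4437, mR=40/29; mL+mR=-200/153 → advance -1; mR−mL=18040/4437 → turn +1·90°
n=2: pose=(-2,-4,S); sL=25/8, sR=25/18; mL=-325/72, mR=25/8; mL+mR=-25/18 → advance -1; mR−mL=275/36 → turn +1·90°
n=3: pose=(-2,-3,E); sL=200/97, sR=200/81; mL=-35600/7857, mR=200/97; mL+mR=-200/81 → advance -1; mR−mL=51800/7857 → turn +1·90°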